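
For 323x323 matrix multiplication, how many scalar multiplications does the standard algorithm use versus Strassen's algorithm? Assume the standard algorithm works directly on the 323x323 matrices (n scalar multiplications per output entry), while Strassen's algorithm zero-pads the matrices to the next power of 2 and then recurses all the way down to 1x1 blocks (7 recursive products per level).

Matrix multiplication for 323x323 matrices:

Strassen's algorithm requires power-of-2 dimensions. Pad 323x323 to 512x512 (next power of 2).

Standard algorithm: 323^3 = 33698267 multiplications
Strassen's algorithm: 7^(log2(512)) = 7^9 = 40353607 multiplications
Difference: 33698267 - 40353607 = -6655340 (Strassen uses MORE here due to padding overhead — for small or just-over-power-of-2 n, padding can outweigh the per-level savings)

Standard: 33698267 multiplications (323^3). Strassen: 40353607 multiplications (7^9, after padding to 512x512). Strassen reduces 8 recursive multiplications to 7 at each level.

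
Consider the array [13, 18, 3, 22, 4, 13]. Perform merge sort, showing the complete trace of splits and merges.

Merge sort trace:

Split: [13, 18, 3, 22, 4, 13] -> [13, 18, 3] and [22, 4, 13]
  Split: [13, 18, 3] -> [13] and [18, 3]
    Split: [18, 3] -> [18] and [3]
    Merge: [18] + [3] -> [3, 18]
  Merge: [13] + [3, 18] -> [3, 13, 18]
  Split: [22, 4, 13] -> [22] and [4, 13]
    Split: [4, 13] -> [4] and [13]
    Merge: [4] + [13] -> [4, 13]
  Merge: [22] + [4, 13] -> [4, 13, 22]
Merge: [3, 13, 18] + [4, 13, 22] -> [3, 4, 13, 13, 18, 22]

Final sorted array: [3, 4, 13, 13, 18, 22]

The merge sort proceeds by recursively splitting the array and merging sorted halves.
After all merges, the sorted array is [3, 4, 13, 13, 18, 22].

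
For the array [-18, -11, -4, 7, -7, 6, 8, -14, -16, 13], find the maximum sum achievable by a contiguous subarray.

Using Kadane's algorithm on [-18, -11, -4, 7, -7, 6, 8, -14, -16, 13]:

Scanning through the array:
Position 1 (value -11): max_ending_here = -11, max_so_far = -11
Position 2 (value -4): max_ending_here = -4, max_so_far = -4
Position 3 (value 7): max_ending_here = 7, max_so_far = 7
Position 4 (value -7): max_ending_here = 0, max_so_far = 7
Position 5 (value 6): max_ending_here = 6, max_so_far = 7
Position 6 (value 8): max_ending_here = 14, max_so_far = 14
Position 7 (value -14): max_ending_here = 0, max_so_far = 14
Position 8 (value -16): max_ending_here = -16, max_so_far = 14
Position 9 (value 13): max_ending_here = 13, max_so_far = 14

Maximum subarray: [7, -7, 6, 8]
Maximum sum: 14

The maximum subarray is [7, -7, 6, 8] with sum 14. This subarray runs from index 3 to index 6.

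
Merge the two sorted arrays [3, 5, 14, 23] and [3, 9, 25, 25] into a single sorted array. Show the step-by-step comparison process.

Merging process:

Compare 3 vs 3: take 3 from left. Merged: [3]
Compare 5 vs 3: take 3 from right. Merged: [3, 3]
Compare 5 vs 9: take 5 from left. Merged: [3, 3, 5]
Compare 14 vs 9: take 9 from right. Merged: [3, 3, 5, 9]
Compare 14 vs 25: take 14 from left. Merged: [3, 3, 5, 9, 14]
Compare 23 vs 25: take 23 from left. Merged: [3, 3, 5, 9, 14, 23]
Append remaining from right: [25, 25]. Merged: [3, 3, 5, 9, 14, 23, 25, 25]

Final merged array: [3, 3, 5, 9, 14, 23, 25, 25]
Total comparisons: 6

The merged array is [3, 3, 5, 9, 14, 23, 25, 25], requiring 6 comparisons. The merge step runs in O(n) time where n is the total number of elements.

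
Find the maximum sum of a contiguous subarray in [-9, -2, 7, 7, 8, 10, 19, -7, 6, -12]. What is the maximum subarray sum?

Using Kadane's algorithm on [-9, -2, 7, 7, 8, 10, 19, -7, 6, -12]:

Scanning through the array:
Position 1 (value -2): max_ending_here = -2, max_so_far = -2
Position 2 (value 7): max_ending_here = 7, max_so_far = 7
Position 3 (value 7): max_ending_here = 14, max_so_far = 14
Position 4 (value 8): max_ending_here = 22, max_so_far = 22
Position 5 (value 10): max_ending_here = 32, max_so_far = 32
Position 6 (value 19): max_ending_here = 51, max_so_far = 51
Position 7 (value -7): max_ending_here = 44, max_so_far = 51
Position 8 (value 6): max_ending_here = 50, max_so_far = 51
Position 9 (value -12): max_ending_here = 38, max_so_far = 51

Maximum subarray: [7, 7, 8, 10, 19]
Maximum sum: 51

The maximum subarray is [7, 7, 8, 10, 19] with sum 51. This subarray runs from index 2 to index 6.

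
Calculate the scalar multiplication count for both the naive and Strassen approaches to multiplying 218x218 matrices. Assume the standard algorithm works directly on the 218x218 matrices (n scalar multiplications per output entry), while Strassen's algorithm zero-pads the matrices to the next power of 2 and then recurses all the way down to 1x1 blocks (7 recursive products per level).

Matrix multiplication for 218x218 matrices:

Strassen's algorithm requires power-of-2 dimensions. Pad 218x218 to 256x256 (next power of 2).

Standard algorithm: 218^3 = 10360232 multiplications
Strassen's algorithm: 7^(log2(256)) = 7^8 = 5764801 multiplications
Savings: 10360232 - 5764801 = 4595431 multiplications

Standard: 10360232 multiplications (218^3). Strassen: 5764801 multiplications (7^8, after padding to 256x256). Strassen reduces 8 recursive multiplications to 7 at each level.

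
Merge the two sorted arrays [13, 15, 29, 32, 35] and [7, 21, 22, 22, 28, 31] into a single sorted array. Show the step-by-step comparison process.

Merging process:

Compare 13 vs 7: take 7 from right. Merged: [7]
Compare 13 vs 21: take 13 from left. Merged: [7, 13]
Compare 15 vs 21: take 15 from left. Merged: [7, 13, 15]
Compare 29 vs 21: take 21 from right. Merged: [7, 13, 15, 21]
Compare 29 vs 22: take 22 from right. Merged: [7, 13, 15, 21, 22]
Compare 29 vs 22: take 22 from right. Merged: [7, 13, 15, 21, 22, 22]
Compare 29 vs 28: take 28 from right. Merged: [7, 13, 15, 21, 22, 22, 28]
Compare 29 vs 31: take 29 from left. Merged: [7, 13, 15, 21, 22, 22, 28, 29]
Compare 32 vs 31: take 31 from right. Merged: [7, 13, 15, 21, 22, 22, 28, 29, 31]
Append remaining from left: [32, 35]. Merged: [7, 13, 15, 21, 22, 22, 28, 29, 31, 32, 35]

Final merged array: [7, 13, 15, 21, 22, 22, 28, 29, 31, 32, 35]
Total comparisons: 9

The merged array is [7, 13, 15, 21, 22, 22, 28, 29, 31, 32, 35], requiring 9 comparisons. The merge step runs in O(n) time where n is the total number of elements.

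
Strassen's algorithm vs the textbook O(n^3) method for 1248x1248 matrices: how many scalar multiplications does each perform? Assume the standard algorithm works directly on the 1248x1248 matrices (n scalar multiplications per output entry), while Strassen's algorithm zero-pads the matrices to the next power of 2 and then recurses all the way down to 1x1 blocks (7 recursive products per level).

Matrix multiplication for 1248x1248 matrices:

Strassen's algorithm requires power-of-2 dimensions. Pad 1248x1248 to 2048x2048 (next power of 2).

Standard algorithm: 1248^3 = 1943764992 multiplications
Strassen's algorithm: 7^(log2(2048)) = 7^11 = 1977326743 multiplications
Difference: 1943764992 - 1977326743 = -33561751 (Strassen uses MORE here due to padding overhead — for small or just-over-power-of-2 n, padding can outweigh the per-level savings)

Standard: 1943764992 multiplications (1248^3). Strassen: 1977326743 multiplications (7^11, after padding to 2048x2048). Strassen reduces 8 recursive multiplications to 7 at each level.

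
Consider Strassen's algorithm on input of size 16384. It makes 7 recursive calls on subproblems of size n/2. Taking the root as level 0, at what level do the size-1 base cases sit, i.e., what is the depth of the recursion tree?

For divide and conquer with division factor 2:

Problem sizes at each level:
Level 0: 16384
Level 1: 8192
Level 2: 4096
Level 3: 2048
Level 4: 1024
Level 5: 512
Level 6: 256
Level 7: 128
Level 8: 64
Level 9: 32
Level 10: 16
Level 11: 8
Level 12: 4
Level 13: 2
Level 14: 1

The root is level 0 and the size-1 base case is level 14 (the tree spans levels 0 through 14, i.e. 15 levels counting the root), so the depth is the number of divisions: log_2(16384) = 14

The recursion tree depth is log_2(16384) = 14. At each level, the problem size is divided by 2, so it takes 14 divisions to reduce to a base case of size 1. The algorithm makes 7 recursive calls at each level.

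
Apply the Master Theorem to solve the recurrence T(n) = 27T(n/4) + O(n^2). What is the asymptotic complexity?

Master Theorem for T(n) = 27T(n/4) + O(n^2):

a = 27, b = 4, c = 2
log_b(a) = log_4(27) = 2.3774

Case 1: c = 2 < log_4(27) = 2.3774
T(n) = O(n^(log_4 27))

For T(n) = 27T(n/4) + O(n^2): log_4(27) = 2.3774. This is Case 1 of the Master Theorem (c < log_b(a), work dominated by leaves), giving O(n^(log_4 27)).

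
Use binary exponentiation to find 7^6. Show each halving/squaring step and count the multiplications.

Computing 7^6 by squaring (build up from 7^1; each line after the first costs one multiplication):

7^1 = 7
7^2 = (7^1)^2 = 7^2 = 49
7^3 = 7 * 7^2 = 7 * 49 = 343
7^6 = (7^3)^2 = 343^2 = 117649

Result: 117649
Multiplications needed: 3 (3 lines after 7^1)

7^6 = 117649. Using exponentiation by squaring, this requires 3 multiplications. The key idea: if the exponent is even, square the half-power; if odd, multiply by the base once.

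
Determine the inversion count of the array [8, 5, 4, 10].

Finding inversions in [8, 5, 4, 10]:

(0, 1): arr[0]=8 > arr[1]=5
(0, 2): arr[0]=8 > arr[2]=4
(1, 2): arr[1]=5 > arr[2]=4

Total inversions: 3

The array has 3 inversion(s): (0,1), (0,2), (1,2). Each pair (i,j) satisfies i < j and arr[i] > arr[j].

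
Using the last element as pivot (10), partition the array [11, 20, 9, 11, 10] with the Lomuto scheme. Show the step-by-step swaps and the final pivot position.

Lomuto partition with pivot = 10:

Initial array: [11, 20, 9, 11, 10]

arr[0]=11 > 10: no swap
arr[1]=20 > 10: no swap
arr[2]=9 <= 10: swap with position 0, array becomes [9, 20, 11, 11, 10]
arr[3]=11 > 10: no swap

Place pivot at position 1: [9, 10, 11, 11, 20]
Pivot position: 1

After partitioning with pivot 10, the array becomes [9, 10, 11, 11, 20]. The pivot is placed at index 1. All elements to the left of the pivot are <= 10, and all elements to the right are > 10.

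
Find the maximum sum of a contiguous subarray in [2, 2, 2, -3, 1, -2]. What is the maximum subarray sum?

Using Kadane's algorithm on [2, 2, 2, -3, 1, -2]:

Scanning through the array:
Position 1 (value 2): max_ending_here = 4, max_so_far = 4
Position 2 (value 2): max_ending_here = 6, max_so_far = 6
Position 3 (value -3): max_ending_here = 3, max_so_far = 6
Position 4 (value 1): max_ending_here = 4, max_so_far = 6
Position 5 (value -2): max_ending_here = 2, max_so_far = 6

Maximum subarray: [2, 2, 2]
Maximum sum: 6

The maximum subarray is [2, 2, 2] with sum 6. This subarray runs from index 0 to index 2.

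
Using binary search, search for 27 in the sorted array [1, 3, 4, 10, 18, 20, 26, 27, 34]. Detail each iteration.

Binary search for 27 in [1, 3, 4, 10, 18, 20, 26, 27, 34]:

lo=0, hi=8, mid=4, arr[mid]=18 -> 18 < 27, search right half
lo=5, hi=8, mid=6, arr[mid]=26 -> 26 < 27, search right half
lo=7, hi=8, mid=7, arr[mid]=27 -> Found target at index 7!

Binary search finds 27 at index 7 after 3 comparisons. The search repeatedly halves the search space by comparing with the middle element.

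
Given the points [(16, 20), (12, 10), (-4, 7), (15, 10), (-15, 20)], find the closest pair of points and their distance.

Computing all pairwise distances among 5 points:

d((16, 20), (12, 10)) = 10.7703
d((16, 20), (-4, 7)) = 23.8537
d((16, 20), (15, 10)) = 10.0499
d((16, 20), (-15, 20)) = 31.0
d((12, 10), (-4, 7)) = 16.2788
d((12, 10), (15, 10)) = 3.0 <-- minimum
d((12, 10), (-15, 20)) = 28.7924
d((-4, 7), (15, 10)) = 19.2354
d((-4, 7), (-15, 20)) = 17.0294
d((15, 10), (-15, 20)) = 31.6228

Closest pair: (12, 10) and (15, 10) with distance 3.0

The closest pair is (12, 10) and (15, 10) with Euclidean distance 3.0. For 5 points, brute-force pairwise comparison is shown above. For large n, the divide-and-conquer algorithm (sort by x, recurse on halves, check the dividing strip) achieves O(n log n).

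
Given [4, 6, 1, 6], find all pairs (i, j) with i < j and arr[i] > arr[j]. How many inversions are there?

Finding inversions in [4, 6, 1, 6]:

(0, 2): arr[0]=4 > arr[2]=1
(1, 2): arr[1]=6 > arr[2]=1

Total inversions: 2

The array has 2 inversion(s): (0,2), (1,2). Each pair (i,j) satisfies i < j and arr[i] > arr[j].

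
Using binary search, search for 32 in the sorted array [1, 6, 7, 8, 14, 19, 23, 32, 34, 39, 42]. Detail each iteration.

Binary search for 32 in [1, 6, 7, 8, 14, 19, 23, 32, 34, 39, 42]:

lo=0, hi=10, mid=5, arr[mid]=19 -> 19 < 32, search right half
lo=6, hi=10, mid=8, arr[mid]=34 -> 34 > 32, search left half
lo=6, hi=7, mid=6, arr[mid]=23 -> 23 < 32, search right half
lo=7, hi=7, mid=7, arr[mid]=32 -> Found target at index 7!

Binary search finds 32 at index 7 after 4 comparisons. The search repeatedly halves the search space by comparing with the middle element.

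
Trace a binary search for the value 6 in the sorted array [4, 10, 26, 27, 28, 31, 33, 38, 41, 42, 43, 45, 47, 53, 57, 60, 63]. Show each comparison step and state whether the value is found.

Binary search for 6 in [4, 10, 26, 27, 28, 31, 33, 38, 41, 42, 43, 45, 47, 53, 57, 60, 63]:

lo=0, hi=16, mid=8, arr[mid]=41 -> 41 > 6, search left half
lo=0, hi=7, mid=3, arr[mid]=27 -> 27 > 6, search left half
lo=0, hi=2, mid=1, arr[mid]=10 -> 10 > 6, search left half
lo=0, hi=0, mid=0, arr[mid]=4 -> 4 < 6, search right half
lo=1 > hi=0, target 6 not found

Binary search determines that 6 is not in the array after 4 comparisons. The search space was exhausted without finding the target.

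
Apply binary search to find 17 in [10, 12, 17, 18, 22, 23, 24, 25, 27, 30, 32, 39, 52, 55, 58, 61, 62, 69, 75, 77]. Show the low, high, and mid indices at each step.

Binary search for 17 in [10, 12, 17, 18, 22, 23, 24, 25, 27, 30, 32, 39, 52, 55, 58, 61, 62, 69, 75, 77]:

lo=0, hi=19, mid=9, arr[mid]=30 -> 30 > 17, search left half
lo=0, hi=8, mid=4, arr[mid]=22 -> 22 > 17, search left half
lo=0, hi=3, mid=1, arr[mid]=12 -> 12 < 17, search right half
lo=2, hi=3, mid=2, arr[mid]=17 -> Found target at index 2!

Binary search finds 17 at index 2 after 4 comparisons. The search repeatedly halves the search space by comparing with the middle element.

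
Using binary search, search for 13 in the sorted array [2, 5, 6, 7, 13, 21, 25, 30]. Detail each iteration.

Binary search for 13 in [2, 5, 6, 7, 13, 21, 25, 30]:

lo=0, hi=7, mid=3, arr[mid]=7 -> 7 < 13, search right half
lo=4, hi=7, mid=5, arr[mid]=21 -> 21 > 13, search left half
lo=4, hi=4, mid=4, arr[mid]=13 -> Found target at index 4!

Binary search finds 13 at index 4 after 3 comparisons. The search repeatedly halves the search space by comparing with the middle element.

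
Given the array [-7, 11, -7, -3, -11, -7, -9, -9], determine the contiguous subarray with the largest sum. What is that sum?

Using Kadane's algorithm on [-7, 11, -7, -3, -11, -7, -9, -9]:

Scanning through the array:
Position 1 (value 11): max_ending_here = 11, max_so_far = 11
Position 2 (value -7): max_ending_here = 4, max_so_far = 11
Position 3 (value -3): max_ending_here = 1, max_so_far = 11
Position 4 (value -11): max_ending_here = -10, max_so_far = 11
Position 5 (value -7): max_ending_here = -7, max_so_far = 11
Position 6 (value -9): max_ending_here = -9, max_so_far = 11
Position 7 (value -9): max_ending_here = -9, max_so_far = 11

Maximum subarray: [11]
Maximum sum: 11

The maximum subarray is [11] with sum 11. This subarray runs from index 1 to index 1.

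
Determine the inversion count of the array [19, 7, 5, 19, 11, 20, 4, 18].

Finding inversions in [19, 7, 5, 19, 11, 20, 4, 18]:

(0, 1): arr[0]=19 > arr[1]=7
(0, 2): arr[0]=19 > arr[2]=5
(0, 4): arr[0]=19 > arr[4]=11
(0, 6): arr[0]=19 > arr[6]=4
(0, 7): arr[0]=19 > arr[7]=18
(1, 2): arr[1]=7 > arr[2]=5
(1, 6): arr[1]=7 > arr[6]=4
(2, 6): arr[2]=5 > arr[6]=4
(3, 4): arr[3]=19 > arr[4]=11
(3, 6): arr[3]=19 > arr[6]=4
(3, 7): arr[3]=19 > arr[7]=18
(4, 6): arr[4]=11 > arr[6]=4
(5, 6): arr[5]=20 > arr[6]=4
(5, 7): arr[5]=20 > arr[7]=18

Total inversions: 14

The array has 14 inversion(s): (0,1), (0,2), (0,4), (0,6), (0,7), (1,2), (1,6), (2,6), (3,4), (3,6), (3,7), (4,6), (5,6), (5,7). Each pair (i,j) satisfies i < j and arr[i] > arr[j].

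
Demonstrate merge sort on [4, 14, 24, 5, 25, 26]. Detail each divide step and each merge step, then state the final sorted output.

Merge sort trace:

Split: [4, 14, 24, 5, 25, 26] -> [4, 14, 24] and [5, 25, 26]
  Split: [4, 14, 24] -> [4] and [14, 24]
    Split: [14, 24] -> [14] and [24]
    Merge: [14] + [24] -> [14, 24]
  Merge: [4] + [14, 24] -> [4, 14, 24]
  Split: [5, 25, 26] -> [5] and [25, 26]
    Split: [25, 26] -> [25] and [26]
    Merge: [25] + [26] -> [25, 26]
  Merge: [5] + [25, 26] -> [5, 25, 26]
Merge: [4, 14, 24] + [5, 25, 26] -> [4, 5, 14, 24, 25, 26]

Final sorted array: [4, 5, 14, 24, 25, 26]

The merge sort proceeds by recursively splitting the array and merging sorted halves.
After all merges, the sorted array is [4, 5, 14, 24, 25, 26].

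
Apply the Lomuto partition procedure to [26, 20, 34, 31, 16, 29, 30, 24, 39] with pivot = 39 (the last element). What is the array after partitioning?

Lomuto partition with pivot = 39:

Initial array: [26, 20, 34, 31, 16, 29, 30, 24, 39]

arr[0]=26 <= 39: swap with position 0, array becomes [26, 20, 34, 31, 16, 29, 30, 24, 39]
arr[1]=20 <= 39: swap with position 1, array becomes [26, 20, 34, 31, 16, 29, 30, 24, 39]
arr[2]=34 <= 39: swap with position 2, array becomes [26, 20, 34, 31, 16, 29, 30, 24, 39]
arr[3]=31 <= 39: swap with position 3, array becomes [26, 20, 34, 31, 16, 29, 30, 24, 39]
arr[4]=16 <= 39: swap with position 4, array becomes [26, 20, 34, 31, 16, 29, 30, 24, 39]
arr[5]=29 <= 39: swap with position 5, array becomes [26, 20, 34, 31, 16, 29, 30, 24, 39]
arr[6]=30 <= 39: swap with position 6, array becomes [26, 20, 34, 31, 16, 29, 30, 24, 39]
arr[7]=24 <= 39: swap with position 7, array becomes [26, 20, 34, 31, 16, 29, 30, 24, 39]

Place pivot at position 8: [26, 20, 34, 31, 16, 29, 30, 24, 39]
Pivot position: 8

After partitioning with pivot 39, the array becomes [26, 20, 34, 31, 16, 29, 30, 24, 39]. The pivot is placed at index 8. All elements to the left of the pivot are <= 39, and all elements to the right are > 39.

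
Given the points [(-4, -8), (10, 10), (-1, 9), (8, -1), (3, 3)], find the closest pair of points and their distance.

Computing all pairwise distances among 5 points:

d((-4, -8), (10, 10)) = 22.8035
d((-4, -8), (-1, 9)) = 17.2627
d((-4, -8), (8, -1)) = 13.8924
d((-4, -8), (3, 3)) = 13.0384
d((10, 10), (-1, 9)) = 11.0454
d((10, 10), (8, -1)) = 11.1803
d((10, 10), (3, 3)) = 9.8995
d((-1, 9), (8, -1)) = 13.4536
d((-1, 9), (3, 3)) = 7.2111
d((8, -1), (3, 3)) = 6.4031 <-- minimum

Closest pair: (8, -1) and (3, 3) with distance 6.4031

The closest pair is (8, -1) and (3, 3) with Euclidean distance 6.4031. For 5 points, brute-force pairwise comparison is shown above. For large n, the divide-and-conquer algorithm (sort by x, recurse on halves, check the dividing strip) achieves O(n log n).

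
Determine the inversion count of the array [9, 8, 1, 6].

Finding inversions in [9, 8, 1, 6]:

(0, 1): arr[0]=9 > arr[1]=8
(0, 2): arr[0]=9 > arr[2]=1
(0, 3): arr[0]=9 > arr[3]=6
(1, 2): arr[1]=8 > arr[2]=1
(1, 3): arr[1]=8 > arr[3]=6

Total inversions: 5

The array has 5 inversion(s): (0,1), (0,2), (0,3), (1,2), (1,3). Each pair (i,j) satisfies i < j and arr[i] > arr[j].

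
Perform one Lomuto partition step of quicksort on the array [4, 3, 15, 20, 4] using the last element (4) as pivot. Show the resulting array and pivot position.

Lomuto partition with pivot = 4:

Initial array: [4, 3, 15, 20, 4]

arr[0]=4 <= 4: swap with position 0, array becomes [4, 3, 15, 20, 4]
arr[1]=3 <= 4: swap with position 1, array becomes [4, 3, 15, 20, 4]
arr[2]=15 > 4: no swap
arr[3]=20 > 4: no swap

Place pivot at position 2: [4, 3, 4, 20, 15]
Pivot position: 2

After partitioning with pivot 4, the array becomes [4, 3, 4, 20, 15]. The pivot is placed at index 2. All elements to the left of the pivot are <= 4, and all elements to the right are > 4.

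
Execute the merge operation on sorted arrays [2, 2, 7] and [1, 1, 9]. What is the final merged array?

Merging process:

Compare 2 vs 1: take 1 from right. Merged: [1]
Compare 2 vs 1: take 1 from right. Merged: [1, 1]
Compare 2 vs 9: take 2 from left. Merged: [1, 1, 2]
Compare 2 vs 9: take 2 from left. Merged: [1, 1, 2, 2]
Compare 7 vs 9: take 7 from left. Merged: [1, 1, 2, 2, 7]
Append remaining from right: [9]. Merged: [1, 1, 2, 2, 7, 9]

Final merged array: [1, 1, 2, 2, 7, 9]
Total comparisons: 5

The merged array is [1, 1, 2, 2, 7, 9], requiring 5 comparisons. The merge step runs in O(n) time where n is the total number of elements.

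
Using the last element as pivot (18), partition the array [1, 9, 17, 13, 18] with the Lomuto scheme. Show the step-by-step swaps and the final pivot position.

Lomuto partition with pivot = 18:

Initial array: [1, 9, 17, 13, 18]

arr[0]=1 <= 18: swap with position 0, array becomes [1, 9, 17, 13, 18]
arr[1]=9 <= 18: swap with position 1, array becomes [1, 9, 17, 13, 18]
arr[2]=17 <= 18: swap with position 2, array becomes [1, 9, 17, 13, 18]
arr[3]=13 <= 18: swap with position 3, array becomes [1, 9, 17, 13, 18]

Place pivot at position 4: [1, 9, 17, 13, 18]
Pivot position: 4

After partitioning with pivot 18, the array becomes [1, 9, 17, 13, 18]. The pivot is placed at index 4. All elements to the left of the pivot are <= 18, and all elements to the right are > 18.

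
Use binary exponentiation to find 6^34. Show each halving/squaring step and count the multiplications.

Computing 6^34 by squaring (build up from 6^1; each line after the first costs one multiplication):

6^1 = 6
6^2 = (6^1)^2 = 6^2 = 36
6^4 = (6^2)^2 = 36^2 = 1296
6^8 = (6^4)^2 = 1296^2 = 1679616
6^16 = (6^8)^2 = 1679616^2 = 2821109907456
6^17 = 6 * 6^16 = 6 * 2821109907456 = 16926659444736
6^34 = (6^17)^2 = 16926659444736^2 = 286511799958070431838109696

Result: 286511799958070431838109696
Multiplications needed: 6 (6 lines after 6^1)

6^34 = 286511799958070431838109696. Using exponentiation by squaring, this requires 6 multiplications. The key idea: if the exponent is even, square the half-power; if odd, multiply by the base once.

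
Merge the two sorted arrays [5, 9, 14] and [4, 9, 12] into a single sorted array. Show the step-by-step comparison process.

Merging process:

Compare 5 vs 4: take 4 from right. Merged: [4]
Compare 5 vs 9: take 5 from left. Merged: [4, 5]
Compare 9 vs 9: take 9 from left. Merged: [4, 5, 9]
Compare 14 vs 9: take 9 from right. Merged: [4, 5, 9, 9]
Compare 14 vs 12: take 12 from right. Merged: [4, 5, 9, 9, 12]
Append remaining from left: [14]. Merged: [4, 5, 9, 9, 12, 14]

Final merged array: [4, 5, 9, 9, 12, 14]
Total comparisons: 5

The merged array is [4, 5, 9, 9, 12, 14], requiring 5 comparisons. The merge step runs in O(n) time where n is the total number of elements.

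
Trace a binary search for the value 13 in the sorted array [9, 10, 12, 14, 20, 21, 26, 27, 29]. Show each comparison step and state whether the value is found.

Binary search for 13 in [9, 10, 12, 14, 20, 21, 26, 27, 29]:

lo=0, hi=8, mid=4, arr[mid]=20 -> 20 > 13, search left half
lo=0, hi=3, mid=1, arr[mid]=10 -> 10 < 13, search right half
lo=2, hi=3, mid=2, arr[mid]=12 -> 12 < 13, search right half
lo=3, hi=3, mid=3, arr[mid]=14 -> 14 > 13, search left half
lo=3 > hi=2, target 13 not found

Binary search determines that 13 is not in the array after 4 comparisons. The search space was exhausted without finding the target.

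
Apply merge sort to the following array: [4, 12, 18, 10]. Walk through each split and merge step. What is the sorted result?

Merge sort trace:

Split: [4, 12, 18, 10] -> [4, 12] and [18, 10]
  Split: [4, 12] -> [4] and [12]
  Merge: [4] + [12] -> [4, 12]
  Split: [18, 10] -> [18] and [10]
  Merge: [18] + [10] -> [10, 18]
Merge: [4, 12] + [10, 18] -> [4, 10, 12, 18]

Final sorted array: [4, 10, 12, 18]

The merge sort proceeds by recursively splitting the array and merging sorted halves.
After all merges, the sorted array is [4, 10, 12, 18].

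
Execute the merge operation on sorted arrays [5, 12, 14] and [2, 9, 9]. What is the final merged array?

Merging process:

Compare 5 vs 2: take 2 from right. Merged: [2]
Compare 5 vs 9: take 5 from left. Merged: [2, 5]
Compare 12 vs 9: take 9 from right. Merged: [2, 5, 9]
Compare 12 vs 9: take 9 from right. Merged: [2, 5, 9, 9]
Append remaining from left: [12, 14]. Merged: [2, 5, 9, 9, 12, 14]

Final merged array: [2, 5, 9, 9, 12, 14]
Total comparisons: 4

The merged array is [2, 5, 9, 9, 12, 14], requiring 4 comparisons. The merge step runs in O(n) time where n is the total number of elements.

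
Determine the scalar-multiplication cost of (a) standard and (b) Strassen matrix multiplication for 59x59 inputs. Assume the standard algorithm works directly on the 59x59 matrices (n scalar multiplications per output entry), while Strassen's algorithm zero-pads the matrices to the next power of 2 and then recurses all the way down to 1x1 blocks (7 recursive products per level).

Matrix multiplication for 59x59 matrices:

Strassen's algorithm requires power-of-2 dimensions. Pad 59x59 to 64x64 (next power of 2).

Standard algorithm: 59^3 = 205379 multiplications
Strassen's algorithm: 7^(log2(64)) = 7^6 = 117649 multiplications
Savings: 205379 - 117649 = 87730 multiplications

Standard: 205379 multiplications (59^3). Strassen: 117649 multiplications (7^6, after padding to 64x64). Strassen reduces 8 recursive multiplications to 7 at each level.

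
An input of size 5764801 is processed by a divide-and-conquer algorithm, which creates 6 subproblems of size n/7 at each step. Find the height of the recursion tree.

For divide and conquer with division factor 7:

Problem sizes at each level:
Level 0: 5764801
Level 1: 823543
Level 2: 117649
Level 3: 16807
Level 4: 2401
Level 5: 343
Level 6: 49
Level 7: 7
Level 8: 1

The root is level 0 and the size-1 base case is level 8 (the tree spans levels 0 through 8, i.e. 9 levels counting the root), so the depth is the number of divisions: log_7(5764801) = 8

The recursion tree depth is log_7(5764801) = 8. At each level, the problem size is divided by 7, so it takes 8 divisions to reduce to a base case of size 1. The algorithm makes 6 recursive calls at each level.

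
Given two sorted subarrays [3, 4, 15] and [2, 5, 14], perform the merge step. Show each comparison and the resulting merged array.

Merging process:

Compare 3 vs 2: take 2 from right. Merged: [2]
Compare 3 vs 5: take 3 from left. Merged: [2, 3]
Compare 4 vs 5: take 4 from left. Merged: [2, 3, 4]
Compare 15 vs 5: take 5 from right. Merged: [2, 3, 4, 5]
Compare 15 vs 14: take 14 from right. Merged: [2, 3, 4, 5, 14]
Append remaining from left: [15]. Merged: [2, 3, 4, 5, 14, 15]

Final merged array: [2, 3, 4, 5, 14, 15]
Total comparisons: 5

The merged array is [2, 3, 4, 5, 14, 15], requiring 5 comparisons. The merge step runs in O(n) time where n is the total number of elements.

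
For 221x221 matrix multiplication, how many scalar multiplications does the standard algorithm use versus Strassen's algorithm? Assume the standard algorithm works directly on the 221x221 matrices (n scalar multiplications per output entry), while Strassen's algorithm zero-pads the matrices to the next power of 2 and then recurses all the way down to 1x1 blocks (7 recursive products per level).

Matrix multiplication for 221x221 matrices:

Strassen's algorithm requires power-of-2 dimensions. Pad 221x221 to 256x256 (next power of 2).

Standard algorithm: 221^3 = 10793861 multiplications
Strassen's algorithm: 7^(log2(256)) = 7^8 = 5764801 multiplications
Savings: 10793861 - 5764801 = 5029060 multiplications

Standard: 10793861 multiplications (221^3). Strassen: 5764801 multiplications (7^8, after padding to 256x256). Strassen reduces 8 recursive multiplications to 7 at each level.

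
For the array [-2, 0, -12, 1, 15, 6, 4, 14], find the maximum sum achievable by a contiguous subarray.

Using Kadane's algorithm on [-2, 0, -12, 1, 15, 6, 4, 14]:

Scanning through the array:
Position 1 (value 0): max_ending_here = 0, max_so_far = 0
Position 2 (value -12): max_ending_here = -12, max_so_far = 0
Position 3 (value 1): max_ending_here = 1, max_so_far = 1
Position 4 (value 15): max_ending_here = 16, max_so_far = 16
Position 5 (value 6): max_ending_here = 22, max_so_far = 22
Position 6 (value 4): max_ending_here = 26, max_so_far = 26
Position 7 (value 14): max_ending_here = 40, max_so_far = 40

Maximum subarray: [1, 15, 6, 4, 14]
Maximum sum: 40

The maximum subarray is [1, 15, 6, 4, 14] with sum 40. This subarray runs from index 3 to index 7.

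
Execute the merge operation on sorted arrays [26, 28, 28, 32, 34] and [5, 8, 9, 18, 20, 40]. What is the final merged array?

Merging process:

Compare 26 vs 5: take 5 from right. Merged: [5]
Compare 26 vs 8: take 8 from right. Merged: [5, 8]
Compare 26 vs 9: take 9 from right. Merged: [5, 8, 9]
Compare 26 vs 18: take 18 from right. Merged: [5, 8, 9, 18]
Compare 26 vs 20: take 20 from right. Merged: [5, 8, 9, 18, 20]
Compare 26 vs 40: take 26 from left. Merged: [5, 8, 9, 18, 20, 26]
Compare 28 vs 40: take 28 from left. Merged: [5, 8, 9, 18, 20, 26, 28]
Compare 28 vs 40: take 28 from left. Merged: [5, 8, 9, 18, 20, 26, 28, 28]
Compare 32 vs 40: take 32 from left. Merged: [5, 8, 9, 18, 20, 26, 28, 28, 32]
Compare 34 vs 40: take 34 from left. Merged: [5, 8, 9, 18, 20, 26, 28, 28, 32, 34]
Append remaining from right: [40]. Merged: [5, 8, 9, 18, 20, 26, 28, 28, 32, 34, 40]

Final merged array: [5, 8, 9, 18, 20, 26, 28, 28, 32, 34, 40]
Total comparisons: 10

The merged array is [5, 8, 9, 18, 20, 26, 28, 28, 32, 34, 40], requiring 10 comparisons. The merge step runs in O(n) time where n is the total number of elements.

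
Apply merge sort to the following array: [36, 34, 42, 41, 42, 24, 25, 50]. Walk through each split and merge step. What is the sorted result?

Merge sort trace:

Split: [36, 34, 42, 41, 42, 24, 25, 50] -> [36, 34, 42, 41] and [42, 24, 25, 50]
  Split: [36, 34, 42, 41] -> [36, 34] and [42, 41]
    Split: [36, 34] -> [36] and [34]
    Merge: [36] + [34] -> [34, 36]
    Split: [42, 41] -> [42] and [41]
    Merge: [42] + [41] -> [41, 42]
  Merge: [34, 36] + [41, 42] -> [34, 36, 41, 42]
  Split: [42, 24, 25, 50] -> [42, 24] and [25, 50]
    Split: [42, 24] -> [42] and [24]
    Merge: [42] + [24] -> [24, 42]
    Split: [25, 50] -> [25] and [50]
    Merge: [25] + [50] -> [25, 50]
  Merge: [24, 42] + [25, 50] -> [24, 25, 42, 50]
Merge: [34, 36, 41, 42] + [24, 25, 42, 50] -> [24, 25, 34, 36, 41, 42, 42, 50]

Final sorted array: [24, 25, 34, 36, 41, 42, 42, 50]

The merge sort proceeds by recursively splitting the array and merging sorted halves.
After all merges, the sorted array is [24, 25, 34, 36, 41, 42, 42, 50].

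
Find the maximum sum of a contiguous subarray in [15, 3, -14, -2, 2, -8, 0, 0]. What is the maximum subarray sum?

Using Kadane's algorithm on [15, 3, -14, -2, 2, -8, 0, 0]:

Scanning through the array:
Position 1 (value 3): max_ending_here = 18, max_so_far = 18
Position 2 (value -14): max_ending_here = 4, max_so_far = 18
Position 3 (value -2): max_ending_here = 2, max_so_far = 18
Position 4 (value 2): max_ending_here = 4, max_so_far = 18
Position 5 (value -8): max_ending_here = -4, max_so_far = 18
Position 6 (value 0): max_ending_here = 0, max_so_far = 18
Position 7 (value 0): max_ending_here = 0, max_so_far = 18

Maximum subarray: [15, 3]
Maximum sum: 18

The maximum subarray is [15, 3] with sum 18. This subarray runs from index 0 to index 1.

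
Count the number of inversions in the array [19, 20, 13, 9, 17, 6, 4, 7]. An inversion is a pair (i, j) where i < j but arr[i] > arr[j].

Finding inversions in [19, 20, 13, 9, 17, 6, 4, 7]:

(0, 2): arr[0]=19 > arr[2]=13
(0, 3): arr[0]=19 > arr[3]=9
(0, 4): arr[0]=19 > arr[4]=17
(0, 5): arr[0]=19 > arr[5]=6
(0, 6): arr[0]=19 > arr[6]=4
(0, 7): arr[0]=19 > arr[7]=7
(1, 2): arr[1]=20 > arr[2]=13
(1, 3): arr[1]=20 > arr[3]=9
(1, 4): arr[1]=20 > arr[4]=17
(1, 5): arr[1]=20 > arr[5]=6
(1, 6): arr[1]=20 > arr[6]=4
(1, 7): arr[1]=20 > arr[7]=7
(2, 3): arr[2]=13 > arr[3]=9
(2, 5): arr[2]=13 > arr[5]=6
(2, 6): arr[2]=13 > arr[6]=4
(2, 7): arr[2]=13 > arr[7]=7
(3, 5): arr[3]=9 > arr[5]=6
(3, 6): arr[3]=9 > arr[6]=4
(3, 7): arr[3]=9 > arr[7]=7
(4, 5): arr[4]=17 > arr[5]=6
(4, 6): arr[4]=17 > arr[6]=4
(4, 7): arr[4]=17 > arr[7]=7
(5, 6): arr[5]=6 > arr[6]=4

Total inversions: 23

The array has 23 inversion(s): (0,2), (0,3), (0,4), (0,5), (0,6), (0,7), (1,2), (1,3), (1,4), (1,5), (1,6), (1,7), (2,3), (2,5), (2,6), (2,7), (3,5), (3,6), (3,7), (4,5), (4,6), (4,7), (5,6). Each pair (i,j) satisfies i < j and arr[i] > arr[j].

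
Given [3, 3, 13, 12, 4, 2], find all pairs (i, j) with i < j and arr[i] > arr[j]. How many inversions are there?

Finding inversions in [3, 3, 13, 12, 4, 2]:

(0, 5): arr[0]=3 > arr[5]=2
(1, 5): arr[1]=3 > arr[5]=2
(2, 3): arr[2]=13 > arr[3]=12
(2, 4): arr[2]=13 > arr[4]=4
(2, 5): arr[2]=13 > arr[5]=2
(3, 4): arr[3]=12 > arr[4]=4
(3, 5): arr[3]=12 > arr[5]=2
(4, 5): arr[4]=4 > arr[5]=2

Total inversions: 8

The array has 8 inversion(s): (0,5), (1,5), (2,3), (2,4), (2,5), (3,4), (3,5), (4,5). Each pair (i,j) satisfies i < j and arr[i] > arr[j].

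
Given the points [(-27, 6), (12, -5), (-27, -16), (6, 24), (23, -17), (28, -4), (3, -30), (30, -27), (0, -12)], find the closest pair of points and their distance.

Computing all pairwise distances among 9 points:

d((-27, 6), (12, -5)) = 40.5216
d((-27, 6), (-27, -16)) = 22.0
d((-27, 6), (6, 24)) = 37.5899
d((-27, 6), (23, -17)) = 55.0364
d((-27, 6), (28, -4)) = 55.9017
d((-27, 6), (3, -30)) = 46.8615
d((-27, 6), (30, -27)) = 65.8635
d((-27, 6), (0, -12)) = 32.45
d((12, -5), (-27, -16)) = 40.5216
d((12, -5), (6, 24)) = 29.6142
d((12, -5), (23, -17)) = 16.2788
d((12, -5), (28, -4)) = 16.0312
d((12, -5), (3, -30)) = 26.5707
d((12, -5), (30, -27)) = 28.4253
d((12, -5), (0, -12)) = 13.8924
d((-27, -16), (6, 24)) = 51.8556
d((-27, -16), (23, -17)) = 50.01
d((-27, -16), (28, -4)) = 56.2939
d((-27, -16), (3, -30)) = 33.1059
d((-27, -16), (30, -27)) = 58.0517
d((-27, -16), (0, -12)) = 27.2947
d((6, 24), (23, -17)) = 44.3847
d((6, 24), (28, -4)) = 35.609
d((6, 24), (3, -30)) = 54.0833
d((6, 24), (30, -27)) = 56.3649
d((6, 24), (0, -12)) = 36.4966
d((23, -17), (28, -4)) = 13.9284
d((23, -17), (3, -30)) = 23.8537
d((23, -17), (30, -27)) = 12.2066 <-- minimum
d((23, -17), (0, -12)) = 23.5372
d((28, -4), (3, -30)) = 36.0694
d((28, -4), (30, -27)) = 23.0868
d((28, -4), (0, -12)) = 29.1204
d((3, -30), (30, -27)) = 27.1662
d((3, -30), (0, -12)) = 18.2483
d((30, -27), (0, -12)) = 33.541

Closest pair: (23, -17) and (30, -27) with distance 12.2066

The closest pair is (23, -17) and (30, -27) with Euclidean distance 12.2066. For 9 points, brute-force pairwise comparison is shown above. For large n, the divide-and-conquer algorithm (sort by x, recurse on halves, check the dividing strip) achieves O(n log n).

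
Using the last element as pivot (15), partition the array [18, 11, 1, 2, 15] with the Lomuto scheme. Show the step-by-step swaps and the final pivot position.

Lomuto partition with pivot = 15:

Initial array: [18, 11, 1, 2, 15]

arr[0]=18 > 15: no swap
arr[1]=11 <= 15: swap with position 0, array becomes [11, 18, 1, 2, 15]
arr[2]=1 <= 15: swap with position 1, array becomes [11, 1, 18, 2, 15]
arr[3]=2 <= 15: swap with position 2, array becomes [11, 1, 2, 18, 15]

Place pivot at position 3: [11, 1, 2, 15, 18]
Pivot position: 3

After partitioning with pivot 15, the array becomes [11, 1, 2, 15, 18]. The pivot is placed at index 3. All elements to the left of the pivot are <= 15, and all elements to the right are > 15.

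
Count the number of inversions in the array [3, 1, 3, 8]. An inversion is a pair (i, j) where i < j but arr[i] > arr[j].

Finding inversions in [3, 1, 3, 8]:

(0, 1): arr[0]=3 > arr[1]=1

Total inversions: 1

The array has 1 inversion(s): (0,1). Each pair (i,j) satisfies i < j and arr[i] > arr[j].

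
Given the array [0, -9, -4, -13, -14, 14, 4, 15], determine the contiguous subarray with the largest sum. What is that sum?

Using Kadane's algorithm on [0, -9, -4, -13, -14, 14, 4, 15]:

Scanning through the array:
Position 1 (value -9): max_ending_here = -9, max_so_far = 0
Position 2 (value -4): max_ending_here = -4, max_so_far = 0
Position 3 (value -13): max_ending_here = -13, max_so_far = 0
Position 4 (value -14): max_ending_here = -14, max_so_far = 0
Position 5 (value 14): max_ending_here = 14, max_so_far = 14
Position 6 (value 4): max_ending_here = 18, max_so_far = 18
Position 7 (value 15): max_ending_here = 33, max_so_far = 33

Maximum subarray: [14, 4, 15]
Maximum sum: 33

The maximum subarray is [14, 4, 15] with sum 33. This subarray runs from index 5 to index 7.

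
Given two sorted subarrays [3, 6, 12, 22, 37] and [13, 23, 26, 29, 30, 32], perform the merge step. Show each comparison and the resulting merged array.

Merging process:

Compare 3 vs 13: take 3 from left. Merged: [3]
Compare 6 vs 13: take 6 from left. Merged: [3, 6]
Compare 12 vs 13: take 12 from left. Merged: [3, 6, 12]
Compare 22 vs 13: take 13 from right. Merged: [3, 6, 12, 13]
Compare 22 vs 23: take 22 from left. Merged: [3, 6, 12, 13, 22]
Compare 37 vs 23: take 23 from right. Merged: [3, 6, 12, 13, 22, 23]
Compare 37 vs 26: take 26 from right. Merged: [3, 6, 12, 13, 22, 23, 26]
Compare 37 vs 29: take 29 from right. Merged: [3, 6, 12, 13, 22, 23, 26, 29]
Compare 37 vs 30: take 30 from right. Merged: [3, 6, 12, 13, 22, 23, 26, 29, 30]
Compare 37 vs 32: take 32 from right. Merged: [3, 6, 12, 13, 22, 23, 26, 29, 30, 32]
Append remaining from left: [37]. Merged: [3, 6, 12, 13, 22, 23, 26, 29, 30, 32, 37]

Final merged array: [3, 6, 12, 13, 22, 23, 26, 29, 30, 32, 37]
Total comparisons: 10

The merged array is [3, 6, 12, 13, 22, 23, 26, 29, 30, 32, 37], requiring 10 comparisons. The merge step runs in O(n) time where n is the total number of elements.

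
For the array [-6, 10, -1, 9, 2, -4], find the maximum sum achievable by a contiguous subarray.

Using Kadane's algorithm on [-6, 10, -1, 9, 2, -4]:

Scanning through the array:
Position 1 (value 10): max_ending_here = 10, max_so_far = 10
Position 2 (value -1): max_ending_here = 9, max_so_far = 10
Position 3 (value 9): max_ending_here = 18, max_so_far = 18
Position 4 (value 2): max_ending_here = 20, max_so_far = 20
Position 5 (value -4): max_ending_here = 16, max_so_far = 20

Maximum subarray: [10, -1, 9, 2]
Maximum sum: 20

The maximum subarray is [10, -1, 9, 2] with sum 20. This subarray runs from index 1 to index 4.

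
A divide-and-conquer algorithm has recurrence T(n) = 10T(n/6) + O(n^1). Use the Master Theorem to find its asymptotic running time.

Master Theorem for T(n) = 10T(n/6) + O(n^1):

a = 10, b = 6, c = 1
log_b(a) = log_6(10) = 1.2851

Case 1: c = 1 < log_6(10) = 1.2851
T(n) = O(n^(log_6 10))

For T(n) = 10T(n/6) + O(n^1): log_6(10) = 1.2851. This is Case 1 of the Master Theorem (c < log_b(a), work dominated by leaves), giving O(n^(log_6 10)).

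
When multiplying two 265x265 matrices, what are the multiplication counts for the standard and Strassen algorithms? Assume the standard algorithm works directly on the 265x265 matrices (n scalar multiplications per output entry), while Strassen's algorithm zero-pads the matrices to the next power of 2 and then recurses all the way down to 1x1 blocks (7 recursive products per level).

Matrix multiplication for 265x265 matrices:

Strassen's algorithm requires power-of-2 dimensions. Pad 265x265 to 512x512 (next power of 2).

Standard algorithm: 265^3 = 18609625 multiplications
Strassen's algorithm: 7^(log2(512)) = 7^9 = 40353607 multiplications
Difference: 18609625 - 40353607 = -21743982 (Strassen uses MORE here due to padding overhead — for small or just-over-power-of-2 n, padding can outweigh the per-level savings)

Standard: 18609625 multiplications (265^3). Strassen: 40353607 multiplications (7^9, after padding to 512x512). Strassen reduces 8 recursive multiplications to 7 at each level.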